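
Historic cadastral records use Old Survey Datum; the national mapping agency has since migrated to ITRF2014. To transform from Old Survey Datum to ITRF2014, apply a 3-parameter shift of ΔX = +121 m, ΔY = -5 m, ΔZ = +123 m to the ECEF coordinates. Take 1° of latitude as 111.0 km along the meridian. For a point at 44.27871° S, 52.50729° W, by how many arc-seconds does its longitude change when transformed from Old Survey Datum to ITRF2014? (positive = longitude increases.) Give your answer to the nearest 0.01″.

Δλ = 4.21″

sin φ = -0.698149, cos φ = 0.715952, sin λ = -0.793431, cos λ = 0.608660.
East component: ΔE = −sin λ·ΔX + cos λ·ΔY = −(-0.793431)(121) + (0.608660)(-5) = 92.96 m.
1° of latitude spans 111000 m; at latitude φ, 1° of longitude spans that × cos φ = 79470.7 m, so Δλ = 92.96 / 79470.7 × 3600 = 4.211″.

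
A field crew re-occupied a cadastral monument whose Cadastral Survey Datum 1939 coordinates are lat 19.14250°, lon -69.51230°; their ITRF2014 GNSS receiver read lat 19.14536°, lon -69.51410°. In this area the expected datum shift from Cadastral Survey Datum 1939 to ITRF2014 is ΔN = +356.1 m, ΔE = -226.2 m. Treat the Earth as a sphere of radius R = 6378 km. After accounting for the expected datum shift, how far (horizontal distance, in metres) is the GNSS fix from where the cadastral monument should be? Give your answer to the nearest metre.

Observed coordinate differences: Δφ = +0.00286°, Δλ = -0.00180°.
Converting to metres (1° lat = 111317 m, cos φ = 0.944706): observed ΔN = 318.4 m, observed ΔE = -189.3 m.
Subtracting the expected shift leaves a residual of 318.4 − (356.1) = -37.7 m north and -189.3 − (-226.2) = 36.9 m east.
Residual distance = √((-37.7)² + 36.9²) = 52.8 m.

53 m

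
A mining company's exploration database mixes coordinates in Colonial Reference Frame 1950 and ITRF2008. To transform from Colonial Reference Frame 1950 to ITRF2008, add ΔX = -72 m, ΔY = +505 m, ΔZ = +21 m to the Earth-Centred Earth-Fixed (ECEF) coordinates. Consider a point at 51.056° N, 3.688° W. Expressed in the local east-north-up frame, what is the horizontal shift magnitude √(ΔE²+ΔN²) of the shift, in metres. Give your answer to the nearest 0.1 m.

At φ = 51.056°, λ = -3.688°: sin φ = 0.777761, cos φ = 0.628561, sin λ = -0.064323, cos λ = 0.997929.
ΔE = −sin λ·ΔX + cos λ·ΔY = −(-0.064323)·(-72) + (0.997929)·(505) = 499.32 m.
ΔN = −sin φ cos λ·ΔX − sin φ sin λ·ΔY + cos φ·ΔZ = −(0.777761)(0.997929)(-72) − (0.777761)(-0.064323)(505) + (0.628561)(21) = 94.35 m.
Horizontal magnitude = √(ΔE² + ΔN²) = √(499.32² + 94.35²) = 508.16 m.

508.2 m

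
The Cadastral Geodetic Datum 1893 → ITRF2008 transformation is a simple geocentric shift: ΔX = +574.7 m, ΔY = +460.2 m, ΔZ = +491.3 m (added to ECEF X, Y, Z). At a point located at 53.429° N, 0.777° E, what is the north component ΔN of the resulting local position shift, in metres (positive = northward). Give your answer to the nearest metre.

The local north axis is (−sin φ cos λ, −sin φ sin λ, cos φ), giving ΔN = -461.510 − 5.012 + 292.726 = -173.80 m.

ΔN = -174 m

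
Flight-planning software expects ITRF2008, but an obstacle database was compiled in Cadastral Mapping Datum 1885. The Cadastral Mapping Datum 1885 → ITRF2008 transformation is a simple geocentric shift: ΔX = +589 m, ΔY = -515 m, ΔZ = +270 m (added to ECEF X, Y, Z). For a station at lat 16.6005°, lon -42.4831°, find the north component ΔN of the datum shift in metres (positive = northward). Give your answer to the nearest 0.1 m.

At φ = 16.6005°, λ = -42.4831°: sin φ = 0.285697, cos φ = 0.958320, sin λ = -0.675373, cos λ = 0.737477.
ΔN = −sin φ cos λ·ΔX − sin φ sin λ·ΔY + cos φ·ΔZ = −(0.285697)(0.737477)(589) − (0.285697)(-0.675373)(-515) + (0.958320)(270) = 35.28 m.

ΔN = 35.3 m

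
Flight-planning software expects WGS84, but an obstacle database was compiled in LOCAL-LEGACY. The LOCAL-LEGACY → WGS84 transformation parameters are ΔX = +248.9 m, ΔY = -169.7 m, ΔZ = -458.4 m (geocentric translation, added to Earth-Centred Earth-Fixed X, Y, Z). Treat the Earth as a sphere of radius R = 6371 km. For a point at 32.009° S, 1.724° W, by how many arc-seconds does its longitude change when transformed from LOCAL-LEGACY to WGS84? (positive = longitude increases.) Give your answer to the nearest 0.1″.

Δλ = -6.2″

sin φ = -0.530052, cos φ = 0.847965, sin λ = -0.030085, cos λ = 0.999547.
East component: ΔE = −sin λ·ΔX + cos λ·ΔY = −(-0.030085)(248.9) + (0.999547)(-169.7) = -162.14 m.
1° of latitude spans πR/180 = 111195 m; at latitude φ, 1° of longitude spans that × cos φ = 94289.4 m, so Δλ = -162.14 / 94289.4 × 3600 = -6.190″.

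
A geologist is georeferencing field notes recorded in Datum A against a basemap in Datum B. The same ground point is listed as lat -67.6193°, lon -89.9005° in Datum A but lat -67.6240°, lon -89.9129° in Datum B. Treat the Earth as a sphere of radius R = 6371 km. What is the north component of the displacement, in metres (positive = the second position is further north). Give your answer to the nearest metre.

ΔN = -523 m

Δφ = -67.6240° − -67.6193° = -0.0047°; Δλ = -89.9129° − -89.9005° = -0.0124°.
1° along a meridian = πR/180 = 111195 m.
ΔN = Δφ × 111195 = -522.6 m; ΔE = Δλ × 111195 × cos(-67.6193°) = -0.0124 × 111195 × 0.380759 = -525.0 m.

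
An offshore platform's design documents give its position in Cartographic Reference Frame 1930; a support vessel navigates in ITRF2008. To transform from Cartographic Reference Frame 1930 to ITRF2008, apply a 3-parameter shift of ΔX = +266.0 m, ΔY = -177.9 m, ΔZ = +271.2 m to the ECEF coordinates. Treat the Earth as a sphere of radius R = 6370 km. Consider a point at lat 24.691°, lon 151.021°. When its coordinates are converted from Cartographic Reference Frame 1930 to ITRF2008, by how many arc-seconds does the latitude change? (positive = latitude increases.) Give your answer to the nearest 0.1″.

Δφ = 12.3″

sin φ = 0.417724, cos φ = 0.908574, sin λ = 0.484489, cos λ = -0.874797.
North component: ΔN = −sin φ cos λ·ΔX − sin φ sin λ·ΔY + cos φ·ΔZ = −(0.417724)(-0.874797)(266.0) − (0.417724)(0.484489)(-177.9) + (0.908574)(271.2) = 379.61 m.
1° of latitude spans πR/180 = 111177 m, so Δφ = 379.61 / 111177 × 3600 = 12.292″.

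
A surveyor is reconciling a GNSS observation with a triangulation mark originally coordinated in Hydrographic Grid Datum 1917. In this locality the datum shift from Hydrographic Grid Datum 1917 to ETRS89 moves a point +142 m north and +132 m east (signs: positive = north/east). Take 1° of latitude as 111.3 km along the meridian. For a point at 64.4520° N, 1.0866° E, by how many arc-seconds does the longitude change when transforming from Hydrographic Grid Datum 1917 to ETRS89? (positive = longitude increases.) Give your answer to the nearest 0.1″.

At latitude 64.4520°, cos φ = 0.431267.
1° of longitude at this latitude = 111.3 × cos φ = 48.00 km, so Δλ = 132.0 / 48000.0 = 0.0027500° = 9.900″.

Δλ = 9.9″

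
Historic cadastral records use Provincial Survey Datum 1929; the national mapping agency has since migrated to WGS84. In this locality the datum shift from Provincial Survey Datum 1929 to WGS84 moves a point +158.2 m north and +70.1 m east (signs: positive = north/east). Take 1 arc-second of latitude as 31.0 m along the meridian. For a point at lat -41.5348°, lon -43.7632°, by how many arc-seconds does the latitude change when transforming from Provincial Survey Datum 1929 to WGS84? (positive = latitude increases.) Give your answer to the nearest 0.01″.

1″ of latitude = 31.00 m, so Δφ = 158.2 / 31.00 = 5.103″.

Δφ = 5.10″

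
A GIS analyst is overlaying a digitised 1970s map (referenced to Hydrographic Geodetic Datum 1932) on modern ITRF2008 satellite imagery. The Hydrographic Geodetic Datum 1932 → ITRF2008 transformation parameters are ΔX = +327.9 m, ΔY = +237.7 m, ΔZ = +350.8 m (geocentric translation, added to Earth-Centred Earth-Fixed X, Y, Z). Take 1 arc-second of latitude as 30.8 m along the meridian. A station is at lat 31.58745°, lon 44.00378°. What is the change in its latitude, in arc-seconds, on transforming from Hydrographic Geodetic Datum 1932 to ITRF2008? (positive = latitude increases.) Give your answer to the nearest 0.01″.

Δφ = 2.88″

sin φ = 0.523799, cos φ = 0.851842, sin λ = 0.694706, cos λ = 0.719294.
North component: ΔN = −sin φ cos λ·ΔX − sin φ sin λ·ΔY + cos φ·ΔZ = −(0.523799)(0.719294)(327.9) − (0.523799)(0.694706)(237.7) + (0.851842)(350.8) = 88.79 m.
1° of latitude spans 3600 × 30.80 = 110880 m, so Δφ = 88.79 / 110880 × 3600 = 2.883″.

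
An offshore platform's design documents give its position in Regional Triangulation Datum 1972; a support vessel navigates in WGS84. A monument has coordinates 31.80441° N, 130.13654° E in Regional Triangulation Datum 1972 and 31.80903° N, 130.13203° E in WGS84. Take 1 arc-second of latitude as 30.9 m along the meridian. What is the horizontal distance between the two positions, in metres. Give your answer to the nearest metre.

668 m

Δφ = 31.80903° − 31.80441° = +0.00462°; Δλ = 130.13203° − 130.13654° = -0.00451°.
1° of latitude = 3600 × 30.90 = 111240 m.
ΔN = Δφ × 111240 = 513.9 m; ΔE = Δλ × 111240 × cos(31.80441°) = -0.00451 × 111240 × 0.849852 = -426.4 m.
Distance = √(ΔE² + ΔN²) = √((-426.4)² + 513.9²) = 667.8 m.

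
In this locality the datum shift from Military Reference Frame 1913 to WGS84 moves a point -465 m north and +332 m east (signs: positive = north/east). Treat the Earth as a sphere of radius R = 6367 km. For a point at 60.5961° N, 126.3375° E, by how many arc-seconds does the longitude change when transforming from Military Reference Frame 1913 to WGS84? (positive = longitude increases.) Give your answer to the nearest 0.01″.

At latitude 60.5961°, cos φ = 0.490963.
One radian of longitude at latitude φ spans R cos φ, so Δλ = ΔE / (R cos φ) = 332.0 / (6367000 × 0.490963) = 1.0621e-04 rad = 21.907″.

Δλ = 21.91″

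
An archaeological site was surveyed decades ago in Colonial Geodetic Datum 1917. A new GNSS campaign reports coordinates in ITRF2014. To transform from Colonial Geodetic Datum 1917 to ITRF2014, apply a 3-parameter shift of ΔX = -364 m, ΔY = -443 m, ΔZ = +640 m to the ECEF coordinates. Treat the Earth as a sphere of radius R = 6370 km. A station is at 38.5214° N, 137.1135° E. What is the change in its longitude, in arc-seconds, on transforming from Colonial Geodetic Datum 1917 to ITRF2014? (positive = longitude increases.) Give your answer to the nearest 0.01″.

sin φ = 0.622807, cos φ = 0.782376, sin λ = 0.680548, cos λ = -0.732703.
East component: ΔE = −sin λ·ΔX + cos λ·ΔY = −(0.680548)(-364) + (-0.732703)(-443) = 572.31 m.
1° of latitude spans πR/180 = 111177 m; at latitude φ, 1° of longitude spans that × cos φ = 86982.5 m, so Δλ = 572.31 / 86982.5 × 3600 = 23.686″.

Δλ = 23.69″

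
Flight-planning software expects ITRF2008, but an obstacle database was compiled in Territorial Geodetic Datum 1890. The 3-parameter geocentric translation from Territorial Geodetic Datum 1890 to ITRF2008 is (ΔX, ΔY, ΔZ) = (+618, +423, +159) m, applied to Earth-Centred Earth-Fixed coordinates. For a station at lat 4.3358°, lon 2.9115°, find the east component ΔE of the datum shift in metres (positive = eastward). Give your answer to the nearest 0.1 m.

The local east axis at (φ, λ) is (−sin λ, cos λ, 0), so ΔE = −sin(2.9115°)·618 + cos(2.9115°)·423 = 391.06 m.

ΔE = 391.1 m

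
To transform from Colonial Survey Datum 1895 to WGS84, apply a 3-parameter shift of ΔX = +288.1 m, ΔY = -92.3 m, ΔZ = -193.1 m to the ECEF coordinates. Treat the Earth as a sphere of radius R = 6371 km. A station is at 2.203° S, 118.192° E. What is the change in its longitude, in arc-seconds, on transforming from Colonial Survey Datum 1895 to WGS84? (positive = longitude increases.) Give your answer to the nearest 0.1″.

Δλ = -6.8″

sin φ = -0.038440, cos φ = 0.999261, sin λ = 0.881369, cos λ = -0.472428.
East component: ΔE = −sin λ·ΔX + cos λ·ΔY = −(0.881369)(288.1) + (-0.472428)(-92.3) = -210.32 m.
1° of latitude spans πR/180 = 111195 m; at latitude φ, 1° of longitude spans that × cos φ = 111112.7 m, so Δλ = -210.32 / 111112.7 × 3600 = -6.814″.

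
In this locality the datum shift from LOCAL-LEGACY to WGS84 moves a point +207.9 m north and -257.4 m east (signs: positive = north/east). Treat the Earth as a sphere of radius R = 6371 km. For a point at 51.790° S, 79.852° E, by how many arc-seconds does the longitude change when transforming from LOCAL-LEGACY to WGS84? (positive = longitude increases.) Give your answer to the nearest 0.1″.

At latitude -51.790°, cos φ = 0.618546.
One radian of longitude at latitude φ spans R cos φ, so Δλ = ΔE / (R cos φ) = -257.4 / (6371000 × 0.618546) = -6.5317e-05 rad = -13.473″.

Δλ = -13.5″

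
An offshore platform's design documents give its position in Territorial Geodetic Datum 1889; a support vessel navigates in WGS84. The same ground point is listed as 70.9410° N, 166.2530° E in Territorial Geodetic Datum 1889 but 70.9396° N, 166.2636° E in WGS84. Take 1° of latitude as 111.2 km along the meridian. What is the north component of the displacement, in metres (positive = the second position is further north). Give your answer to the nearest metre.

ΔN = -156 m

Δφ = 70.9396° − 70.9410° = -0.0014°; Δλ = 166.2636° − 166.2530° = +0.0106°.
ΔN = Δφ × 111200 = -155.7 m; ΔE = Δλ × 111200 × cos(70.9410°) = +0.0106 × 111200 × 0.326542 = 384.9 m.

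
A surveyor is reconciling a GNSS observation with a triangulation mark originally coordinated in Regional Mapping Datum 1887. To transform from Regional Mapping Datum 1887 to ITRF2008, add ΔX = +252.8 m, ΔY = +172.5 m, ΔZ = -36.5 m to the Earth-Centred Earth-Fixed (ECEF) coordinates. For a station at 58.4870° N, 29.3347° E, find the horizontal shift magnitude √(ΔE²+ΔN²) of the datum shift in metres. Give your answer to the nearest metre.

280 m

At φ = 58.4870°, λ = 29.3347°: sin φ = 0.852522, cos φ = 0.522692, sin λ = 0.489911, cos λ = 0.871773.
ΔE = −sin λ·ΔX + cos λ·ΔY = −(0.489911)·(252.8) + (0.871773)·(172.5) = 26.53 m.
ΔN = −sin φ cos λ·ΔX − sin φ sin λ·ΔY + cos φ·ΔZ = −(0.852522)(0.871773)(252.8) − (0.852522)(0.489911)(172.5) + (0.522692)(-36.5) = -279.01 m.
Horizontal magnitude = √(ΔE² + ΔN²) = √(26.53² + (-279.01)²) = 280.27 m.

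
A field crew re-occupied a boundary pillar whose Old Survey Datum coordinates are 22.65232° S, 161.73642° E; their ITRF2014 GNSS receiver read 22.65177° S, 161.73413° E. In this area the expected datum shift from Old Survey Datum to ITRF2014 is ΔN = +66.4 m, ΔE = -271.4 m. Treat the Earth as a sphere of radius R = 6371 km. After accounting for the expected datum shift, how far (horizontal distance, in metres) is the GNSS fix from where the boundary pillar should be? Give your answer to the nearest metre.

Observed coordinate differences: Δφ = +0.00055°, Δλ = -0.00229°.
Converting to metres (1° lat = 111195 m, cos φ = 0.922859): observed ΔN = 61.2 m, observed ΔE = -235.0 m.
Subtracting the expected shift leaves a residual of 61.2 − (66.4) = -5.2 m north and -235.0 − (-271.4) = 36.4 m east.
Residual distance = √((-5.2)² + 36.4²) = 36.8 m.

37 m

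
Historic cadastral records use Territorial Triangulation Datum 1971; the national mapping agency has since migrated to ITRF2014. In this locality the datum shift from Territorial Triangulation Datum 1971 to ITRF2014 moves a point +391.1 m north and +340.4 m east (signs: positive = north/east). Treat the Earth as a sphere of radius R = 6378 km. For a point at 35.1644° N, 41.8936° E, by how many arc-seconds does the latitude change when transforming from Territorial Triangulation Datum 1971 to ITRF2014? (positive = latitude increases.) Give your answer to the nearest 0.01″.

Δφ = 12.65″

On a sphere of radius R, 1 rad of latitude = R, so Δφ = ΔN / R = 391.1 / 6378000 = 6.1320e-05 rad = 12.648″.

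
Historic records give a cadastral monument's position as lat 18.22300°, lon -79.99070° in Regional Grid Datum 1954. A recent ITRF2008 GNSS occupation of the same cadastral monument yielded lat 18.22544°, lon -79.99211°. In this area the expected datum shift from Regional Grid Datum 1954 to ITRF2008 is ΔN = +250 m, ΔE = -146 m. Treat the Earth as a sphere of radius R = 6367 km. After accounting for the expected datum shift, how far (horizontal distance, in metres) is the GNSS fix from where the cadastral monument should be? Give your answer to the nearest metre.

21 m

Observed coordinate differences: Δφ = +0.00244°, Δλ = -0.00141°.
Converting to metres (1° lat = 111125 m, cos φ = 0.949847): observed ΔN = 271.1 m, observed ΔE = -148.8 m.
Subtracting the expected shift leaves a residual of 271.1 − (250) = 21.1 m north and -148.8 − (-146) = -2.8 m east.
Residual distance = √(21.1² + (-2.8)²) = 21.3 m.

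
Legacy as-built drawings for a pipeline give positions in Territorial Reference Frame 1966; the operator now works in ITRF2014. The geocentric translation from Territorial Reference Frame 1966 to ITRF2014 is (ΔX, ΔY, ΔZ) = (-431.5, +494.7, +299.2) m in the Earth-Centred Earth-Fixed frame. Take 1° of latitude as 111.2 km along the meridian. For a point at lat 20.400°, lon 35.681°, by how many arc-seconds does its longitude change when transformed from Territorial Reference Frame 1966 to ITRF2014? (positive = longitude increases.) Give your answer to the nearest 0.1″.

sin φ = 0.348572, cos φ = 0.937282, sin λ = 0.583272, cos λ = 0.812277.
East component: ΔE = −sin λ·ΔX + cos λ·ΔY = −(0.583272)(-431.5) + (0.812277)(494.7) = 653.52 m.
1° of latitude spans 111200 m; at latitude φ, 1° of longitude spans that × cos φ = 104225.8 m, so Δλ = 653.52 / 104225.8 × 3600 = 22.573″.

Δλ = 22.6″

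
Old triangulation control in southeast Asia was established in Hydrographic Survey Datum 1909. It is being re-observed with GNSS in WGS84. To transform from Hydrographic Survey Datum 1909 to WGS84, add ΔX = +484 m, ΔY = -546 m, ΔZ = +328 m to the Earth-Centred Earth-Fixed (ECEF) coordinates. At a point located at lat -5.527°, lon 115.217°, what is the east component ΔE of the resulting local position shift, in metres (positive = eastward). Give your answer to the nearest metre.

The local east axis at (φ, λ) is (−sin λ, cos λ, 0), so ΔE = −sin(115.217°)·484 + cos(115.217°)·(-546) = -205.25 m.

ΔE = -205 m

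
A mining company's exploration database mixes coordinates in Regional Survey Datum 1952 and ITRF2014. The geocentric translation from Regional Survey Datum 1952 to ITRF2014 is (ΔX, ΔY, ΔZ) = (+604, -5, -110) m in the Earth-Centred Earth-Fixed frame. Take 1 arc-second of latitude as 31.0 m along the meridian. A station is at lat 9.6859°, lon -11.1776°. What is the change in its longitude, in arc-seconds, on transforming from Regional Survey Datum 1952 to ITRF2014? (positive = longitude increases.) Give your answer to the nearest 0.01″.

Δλ = 3.67″

sin φ = 0.168247, cos φ = 0.985745, sin λ = -0.193851, cos λ = 0.981031.
East component: ΔE = −sin λ·ΔX + cos λ·ΔY = −(-0.193851)(604) + (0.981031)(-5) = 112.18 m.
1° of latitude spans 3600 × 31.00 = 111600 m; at latitude φ, 1° of longitude spans that × cos φ = 110009.1 m, so Δλ = 112.18 / 110009.1 × 3600 = 3.671″.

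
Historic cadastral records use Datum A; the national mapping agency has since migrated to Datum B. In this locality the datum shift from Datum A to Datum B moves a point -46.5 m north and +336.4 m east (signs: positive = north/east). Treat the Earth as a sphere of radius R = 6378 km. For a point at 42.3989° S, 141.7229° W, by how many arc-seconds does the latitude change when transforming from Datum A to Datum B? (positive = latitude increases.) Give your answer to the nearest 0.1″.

On a sphere of radius R, 1 rad of latitude = R, so Δφ = ΔN / R = -46.5 / 6378000 = -7.2907e-06 rad = -1.504″.

Δφ = -1.5″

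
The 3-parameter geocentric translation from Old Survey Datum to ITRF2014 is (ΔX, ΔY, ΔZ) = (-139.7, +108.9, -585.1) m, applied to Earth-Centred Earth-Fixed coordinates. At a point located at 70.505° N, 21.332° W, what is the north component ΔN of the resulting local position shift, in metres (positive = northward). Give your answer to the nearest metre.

The local north axis is (−sin φ cos λ, −sin φ sin λ, cos φ), giving ΔN = 122.669 + 37.344 − 195.262 = -35.25 m.

ΔN = -35 m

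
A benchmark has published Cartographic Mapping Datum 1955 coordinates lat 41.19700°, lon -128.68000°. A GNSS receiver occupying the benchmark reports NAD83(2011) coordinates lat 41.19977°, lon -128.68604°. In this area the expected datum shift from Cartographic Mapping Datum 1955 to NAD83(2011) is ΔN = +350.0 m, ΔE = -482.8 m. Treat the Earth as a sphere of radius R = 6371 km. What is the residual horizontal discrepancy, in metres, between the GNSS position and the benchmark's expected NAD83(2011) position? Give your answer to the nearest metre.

48 m

Observed coordinate differences: Δφ = +0.00277°, Δλ = -0.00604°.
Converting to metres (1° lat = 111195 m, cos φ = 0.752449): observed ΔN = 308.0 m, observed ΔE = -505.4 m.
Subtracting the expected shift leaves a residual of 308.0 − (350.0) = -42.0 m north and -505.4 − (-482.8) = -22.6 m east.
Residual distance = √((-42.0)² + (-22.6)²) = 47.7 m.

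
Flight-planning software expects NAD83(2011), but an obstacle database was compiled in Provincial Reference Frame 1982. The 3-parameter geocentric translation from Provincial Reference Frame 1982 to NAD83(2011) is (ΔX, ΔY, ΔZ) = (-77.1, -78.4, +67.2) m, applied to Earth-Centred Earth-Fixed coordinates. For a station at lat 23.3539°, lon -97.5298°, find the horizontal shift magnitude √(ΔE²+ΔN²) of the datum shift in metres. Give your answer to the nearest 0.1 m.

At φ = 23.3539°, λ = -97.5298°: sin φ = 0.396409, cos φ = 0.918074, sin λ = -0.991377, cos λ = -0.131042.
ΔE = −sin λ·ΔX + cos λ·ΔY = −(-0.991377)·(-77.1) + (-0.131042)·(-78.4) = -66.16 m.
ΔN = −sin φ cos λ·ΔX − sin φ sin λ·ΔY + cos φ·ΔZ = −(0.396409)(-0.131042)(-77.1) − (0.396409)(-0.991377)(-78.4) + (0.918074)(67.2) = 26.88 m.
Horizontal magnitude = √(ΔE² + ΔN²) = √((-66.16)² + 26.88²) = 71.41 m.

71.4 m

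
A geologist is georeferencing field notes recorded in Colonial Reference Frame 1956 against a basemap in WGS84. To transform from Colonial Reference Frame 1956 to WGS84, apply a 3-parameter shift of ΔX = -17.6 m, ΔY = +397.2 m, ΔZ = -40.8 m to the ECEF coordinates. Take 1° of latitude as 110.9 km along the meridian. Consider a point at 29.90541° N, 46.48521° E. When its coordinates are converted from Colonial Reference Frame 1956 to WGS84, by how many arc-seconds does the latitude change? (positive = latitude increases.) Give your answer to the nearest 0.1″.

Δφ = -5.6″

sin φ = 0.498570, cos φ = 0.866850, sin λ = 0.725197, cos λ = 0.688542.
North component: ΔN = −sin φ cos λ·ΔX − sin φ sin λ·ΔY + cos φ·ΔZ = −(0.498570)(0.688542)(-17.6) − (0.498570)(0.725197)(397.2) + (0.866850)(-40.8) = -172.94 m.
1° of latitude spans 110900 m, so Δφ = -172.94 / 110900 × 3600 = -5.614″.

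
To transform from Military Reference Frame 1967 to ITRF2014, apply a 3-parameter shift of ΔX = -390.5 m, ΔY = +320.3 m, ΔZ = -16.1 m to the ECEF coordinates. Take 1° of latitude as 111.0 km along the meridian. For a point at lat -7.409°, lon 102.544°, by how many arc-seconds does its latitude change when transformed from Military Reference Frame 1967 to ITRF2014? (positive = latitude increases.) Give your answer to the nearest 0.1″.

Δφ = 1.1″

sin φ = -0.128951, cos φ = 0.991651, sin λ = 0.976130, cos λ = -0.217189.
North component: ΔN = −sin φ cos λ·ΔX − sin φ sin λ·ΔY + cos φ·ΔZ = −(-0.128951)(-0.217189)(-390.5) − (-0.128951)(0.976130)(320.3) + (0.991651)(-16.1) = 35.29 m.
1° of latitude spans 111000 m, so Δφ = 35.29 / 111000 × 3600 = 1.144″.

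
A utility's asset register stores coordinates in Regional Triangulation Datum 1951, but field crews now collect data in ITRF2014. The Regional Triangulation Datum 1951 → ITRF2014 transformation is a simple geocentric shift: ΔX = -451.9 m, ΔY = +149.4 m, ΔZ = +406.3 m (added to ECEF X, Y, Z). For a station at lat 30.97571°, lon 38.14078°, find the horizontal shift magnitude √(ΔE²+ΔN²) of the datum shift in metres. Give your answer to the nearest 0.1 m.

625.6 m

The local east axis at (φ, λ) is (−sin λ, cos λ, 0), so ΔE = −sin(38.14078°)·(-451.9) + cos(38.14078°)·149.4 = 396.59 m.
The local north axis is (−sin φ cos λ, −sin φ sin λ, cos φ), giving ΔN = 182.924 − 47.488 + 348.356 = 483.79 m.
Horizontal magnitude = √(ΔE² + ΔN²) = √(396.59² + 483.79²) = 625.57 m.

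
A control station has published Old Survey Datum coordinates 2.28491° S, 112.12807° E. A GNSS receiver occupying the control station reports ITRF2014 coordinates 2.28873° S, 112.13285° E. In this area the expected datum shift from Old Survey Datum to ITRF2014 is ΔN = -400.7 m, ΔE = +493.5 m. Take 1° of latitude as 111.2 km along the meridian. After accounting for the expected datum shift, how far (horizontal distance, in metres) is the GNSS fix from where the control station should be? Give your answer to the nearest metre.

Observed coordinate differences: Δφ = -0.00382°, Δλ = +0.00478°.
Converting to metres (1° lat = 111200 m, cos φ = 0.999205): observed ΔN = -424.8 m, observed ΔE = 531.1 m.
Subtracting the expected shift leaves a residual of -424.8 − (-400.7) = -24.1 m north and 531.1 − (493.5) = 37.6 m east.
Residual distance = √((-24.1)² + 37.6²) = 44.7 m.

45 m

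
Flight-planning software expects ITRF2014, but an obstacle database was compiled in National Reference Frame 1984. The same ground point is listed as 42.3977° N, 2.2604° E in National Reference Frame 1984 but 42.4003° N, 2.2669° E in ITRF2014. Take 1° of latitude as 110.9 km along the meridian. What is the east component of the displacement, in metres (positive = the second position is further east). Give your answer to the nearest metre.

ΔE = 532 m

Δφ = 42.4003° − 42.3977° = +0.0026°; Δλ = 2.2669° − 2.2604° = +0.0065°.
ΔN = Δφ × 110900 = 288.3 m; ΔE = Δλ × 110900 × cos(42.3977°) = +0.0065 × 110900 × 0.738482 = 532.3 m.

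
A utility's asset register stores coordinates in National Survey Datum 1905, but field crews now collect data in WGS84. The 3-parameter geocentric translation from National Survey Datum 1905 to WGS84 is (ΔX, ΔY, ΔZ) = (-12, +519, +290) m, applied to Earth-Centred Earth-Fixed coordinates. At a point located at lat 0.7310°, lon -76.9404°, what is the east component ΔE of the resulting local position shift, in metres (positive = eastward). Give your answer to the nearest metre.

ΔE = 106 m

At φ = 0.7310°, λ = -76.9404°: sin φ = 0.012758, cos φ = 0.999919, sin λ = -0.974136, cos λ = 0.225964.
ΔE = −sin λ·ΔX + cos λ·ΔY = −(-0.974136)·(-12) + (0.225964)·(519) = 105.59 m.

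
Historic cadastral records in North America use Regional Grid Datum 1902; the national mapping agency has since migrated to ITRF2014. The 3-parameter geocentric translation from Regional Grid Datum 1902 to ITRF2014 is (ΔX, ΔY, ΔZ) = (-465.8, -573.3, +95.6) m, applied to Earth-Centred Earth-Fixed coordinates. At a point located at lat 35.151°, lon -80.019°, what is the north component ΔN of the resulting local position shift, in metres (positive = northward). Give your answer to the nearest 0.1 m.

At φ = 35.151°, λ = -80.019°: sin φ = 0.575733, cos φ = 0.817638, sin λ = -0.984865, cos λ = 0.173322.
ΔN = −sin φ cos λ·ΔX − sin φ sin λ·ΔY + cos φ·ΔZ = −(0.575733)(0.173322)(-465.8) − (0.575733)(-0.984865)(-573.3) + (0.817638)(95.6) = -200.43 m.

ΔN = -200.4 m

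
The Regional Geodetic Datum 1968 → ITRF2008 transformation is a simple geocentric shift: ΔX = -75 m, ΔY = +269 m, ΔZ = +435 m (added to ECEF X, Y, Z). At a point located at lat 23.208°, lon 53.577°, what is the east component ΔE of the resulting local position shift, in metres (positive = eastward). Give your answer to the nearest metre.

ΔE = 220 m

At φ = 23.208°, λ = 53.577°: sin φ = 0.394070, cos φ = 0.919080, sin λ = 0.804656, cos λ = 0.593742.
ΔE = −sin λ·ΔX + cos λ·ΔY = −(0.804656)·(-75) + (0.593742)·(269) = 220.07 m.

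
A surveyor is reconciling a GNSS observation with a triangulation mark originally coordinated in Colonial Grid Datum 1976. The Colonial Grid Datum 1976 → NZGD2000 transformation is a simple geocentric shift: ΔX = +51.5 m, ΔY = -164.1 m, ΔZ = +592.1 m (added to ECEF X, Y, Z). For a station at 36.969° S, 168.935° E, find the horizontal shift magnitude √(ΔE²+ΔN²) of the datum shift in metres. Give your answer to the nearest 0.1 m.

449.9 m

At φ = -36.969°, λ = 168.935°: sin φ = -0.601383, cos φ = 0.798961, sin λ = 0.191922, cos λ = -0.981410.
ΔE = −sin λ·ΔX + cos λ·ΔY = −(0.191922)·(51.5) + (-0.981410)·(-164.1) = 151.17 m.
ΔN = −sin φ cos λ·ΔX − sin φ sin λ·ΔY + cos φ·ΔZ = −(-0.601383)(-0.981410)(51.5) − (-0.601383)(0.191922)(-164.1) + (0.798961)(592.1) = 423.73 m.
Horizontal magnitude = √(ΔE² + ΔN²) = √(151.17² + 423.73²) = 449.89 m.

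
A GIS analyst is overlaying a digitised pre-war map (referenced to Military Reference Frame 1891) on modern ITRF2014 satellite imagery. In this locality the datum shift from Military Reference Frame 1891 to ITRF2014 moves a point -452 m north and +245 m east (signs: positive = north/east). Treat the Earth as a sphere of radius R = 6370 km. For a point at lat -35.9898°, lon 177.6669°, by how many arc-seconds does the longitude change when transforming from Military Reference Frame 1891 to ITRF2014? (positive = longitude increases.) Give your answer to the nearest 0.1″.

Δλ = 9.8″

At latitude -35.9898°, cos φ = 0.809122.
One radian of longitude at latitude φ spans R cos φ, so Δλ = ΔE / (R cos φ) = 245.0 / (6370000 × 0.809122) = 4.7535e-05 rad = 9.805″.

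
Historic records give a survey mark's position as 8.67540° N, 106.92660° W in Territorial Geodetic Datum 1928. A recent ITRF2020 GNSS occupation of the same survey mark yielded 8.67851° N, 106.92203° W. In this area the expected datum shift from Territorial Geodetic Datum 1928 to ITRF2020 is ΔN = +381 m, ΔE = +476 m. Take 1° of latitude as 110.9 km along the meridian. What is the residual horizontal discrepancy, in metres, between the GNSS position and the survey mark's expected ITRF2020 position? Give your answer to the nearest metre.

Observed coordinate differences: Δφ = +0.00311°, Δλ = +0.00457°.
Converting to metres (1° lat = 110900 m, cos φ = 0.988559): observed ΔN = 344.9 m, observed ΔE = 501.0 m.
Subtracting the expected shift leaves a residual of 344.9 − (381) = -36.1 m north and 501.0 − (476) = 25.0 m east.
Residual distance = √((-36.1)² + 25.0²) = 43.9 m.

44 m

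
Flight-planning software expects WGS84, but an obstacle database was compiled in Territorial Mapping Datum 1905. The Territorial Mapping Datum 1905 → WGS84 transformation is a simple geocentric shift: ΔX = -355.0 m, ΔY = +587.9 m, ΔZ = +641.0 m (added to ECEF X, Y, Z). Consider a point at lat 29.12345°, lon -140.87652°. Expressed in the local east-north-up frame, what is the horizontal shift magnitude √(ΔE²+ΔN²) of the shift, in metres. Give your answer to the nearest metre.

911 m

The local east axis at (φ, λ) is (−sin λ, cos λ, 0), so ΔE = −sin(-140.87652°)·(-355.0) + cos(-140.87652°)·587.9 = -680.09 m.
The local north axis is (−sin φ cos λ, −sin φ sin λ, cos φ), giving ΔN = -134.038 + 180.544 + 559.960 = 606.47 m.
Horizontal magnitude = √(ΔE² + ΔN²) = √((-680.09)² + 606.47²) = 911.22 m.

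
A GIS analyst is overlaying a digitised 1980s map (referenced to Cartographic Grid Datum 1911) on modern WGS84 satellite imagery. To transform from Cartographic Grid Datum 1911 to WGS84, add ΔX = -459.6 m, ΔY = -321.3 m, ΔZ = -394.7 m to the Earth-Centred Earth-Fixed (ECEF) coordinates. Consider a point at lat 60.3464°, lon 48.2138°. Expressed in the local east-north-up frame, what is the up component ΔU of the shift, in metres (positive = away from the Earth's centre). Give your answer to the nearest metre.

At φ = 60.3464°, λ = 48.2138°: sin φ = 0.869032, cos φ = 0.494755, sin λ = 0.745637, cos λ = 0.666353.
ΔU = cos φ cos λ·ΔX + cos φ sin λ·ΔY + sin φ·ΔZ = (0.494755)(0.666353)(-459.6) + (0.494755)(0.745637)(-321.3) + (0.869032)(-394.7) = -613.06 m.

ΔU = -613 m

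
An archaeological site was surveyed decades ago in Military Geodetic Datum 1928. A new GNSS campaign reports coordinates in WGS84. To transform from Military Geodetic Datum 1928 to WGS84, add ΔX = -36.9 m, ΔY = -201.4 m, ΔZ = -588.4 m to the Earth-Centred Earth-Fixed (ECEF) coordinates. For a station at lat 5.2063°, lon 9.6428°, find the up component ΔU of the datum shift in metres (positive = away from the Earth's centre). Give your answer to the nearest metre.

ΔU = -123 m

The local up (radial) axis is (cos φ cos λ, cos φ sin λ, sin φ), giving ΔU = -36.229 − 33.596 − 53.393 = -123.22 m.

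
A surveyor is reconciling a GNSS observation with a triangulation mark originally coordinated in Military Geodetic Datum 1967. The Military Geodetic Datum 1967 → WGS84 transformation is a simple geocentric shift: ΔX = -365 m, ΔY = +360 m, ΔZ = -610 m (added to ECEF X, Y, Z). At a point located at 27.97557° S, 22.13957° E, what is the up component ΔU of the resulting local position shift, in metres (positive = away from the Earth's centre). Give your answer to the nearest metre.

ΔU = 107 m

At φ = -27.97557°, λ = 22.13957°: sin φ = -0.469095, cos φ = 0.883148, sin λ = 0.376864, cos λ = 0.926269.
ΔU = cos φ cos λ·ΔX + cos φ sin λ·ΔY + sin φ·ΔZ = (0.883148)(0.926269)(-365) + (0.883148)(0.376864)(360) + (-0.469095)(-610) = 107.38 m.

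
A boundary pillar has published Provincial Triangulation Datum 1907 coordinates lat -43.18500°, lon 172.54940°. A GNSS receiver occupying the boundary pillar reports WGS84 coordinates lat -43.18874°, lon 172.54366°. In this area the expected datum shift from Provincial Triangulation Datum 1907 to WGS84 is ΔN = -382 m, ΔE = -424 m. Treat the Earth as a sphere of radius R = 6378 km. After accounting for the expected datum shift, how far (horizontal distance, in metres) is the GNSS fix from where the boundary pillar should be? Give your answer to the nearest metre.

Observed coordinate differences: Δφ = -0.00374°, Δλ = -0.00574°.
Converting to metres (1° lat = 111317 m, cos φ = 0.729148): observed ΔN = -416.3 m, observed ΔE = -465.9 m.
Subtracting the expected shift leaves a residual of -416.3 − (-382) = -34.3 m north and -465.9 − (-424) = -41.9 m east.
Residual distance = √((-34.3)² + (-41.9)²) = 54.2 m.

54 m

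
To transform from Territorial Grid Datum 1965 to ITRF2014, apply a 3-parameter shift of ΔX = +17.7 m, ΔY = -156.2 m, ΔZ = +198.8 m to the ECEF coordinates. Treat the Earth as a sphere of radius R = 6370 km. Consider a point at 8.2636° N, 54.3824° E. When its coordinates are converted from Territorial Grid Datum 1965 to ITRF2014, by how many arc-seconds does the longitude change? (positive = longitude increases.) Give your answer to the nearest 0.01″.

sin φ = 0.143728, cos φ = 0.989617, sin λ = 0.812922, cos λ = 0.582373.
East component: ΔE = −sin λ·ΔX + cos λ·ΔY = −(0.812922)(17.7) + (0.582373)(-156.2) = -105.36 m.
1° of latitude spans πR/180 = 111177 m; at latitude φ, 1° of longitude spans that × cos φ = 110023.2 m, so Δλ = -105.36 / 110023.2 × 3600 = -3.447″.

Δλ = -3.45″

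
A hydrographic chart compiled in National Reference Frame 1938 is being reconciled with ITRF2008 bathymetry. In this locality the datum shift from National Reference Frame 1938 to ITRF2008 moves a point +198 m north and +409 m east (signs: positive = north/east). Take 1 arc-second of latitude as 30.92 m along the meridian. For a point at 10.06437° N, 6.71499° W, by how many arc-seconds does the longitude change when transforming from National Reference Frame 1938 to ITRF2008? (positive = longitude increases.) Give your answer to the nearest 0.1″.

At latitude 10.06437°, cos φ = 0.984612.
1″ of longitude at this latitude = 30.92 × cos φ = 30.4442 m, so Δλ = 409.0 / 30.4442 = 13.434″.

Δλ = 13.4″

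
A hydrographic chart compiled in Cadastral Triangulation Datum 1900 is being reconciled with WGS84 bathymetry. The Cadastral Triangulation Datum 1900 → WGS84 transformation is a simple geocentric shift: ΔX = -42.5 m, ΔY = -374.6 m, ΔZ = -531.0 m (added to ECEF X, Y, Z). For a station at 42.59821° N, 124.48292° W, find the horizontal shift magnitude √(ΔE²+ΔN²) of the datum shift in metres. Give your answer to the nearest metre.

641 m

The local east axis at (φ, λ) is (−sin λ, cos λ, 0), so ΔE = −sin(-124.48292°)·(-42.5) + cos(-124.48292°)·(-374.6) = 177.05 m.
The local north axis is (−sin φ cos λ, −sin φ sin λ, cos φ), giving ΔN = -16.286 − 208.999 − 390.879 = -616.16 m.
Horizontal magnitude = √(ΔE² + ΔN²) = √(177.05² + (-616.16)²) = 641.10 m.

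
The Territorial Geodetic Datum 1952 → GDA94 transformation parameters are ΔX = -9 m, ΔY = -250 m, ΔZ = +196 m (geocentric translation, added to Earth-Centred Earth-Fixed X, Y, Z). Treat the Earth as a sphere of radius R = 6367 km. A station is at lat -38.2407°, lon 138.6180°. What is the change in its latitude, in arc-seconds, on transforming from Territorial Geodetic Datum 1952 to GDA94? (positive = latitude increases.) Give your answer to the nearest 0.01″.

sin φ = -0.618966, cos φ = 0.785417, sin λ = 0.661076, cos λ = -0.750319.
North component: ΔN = −sin φ cos λ·ΔX − sin φ sin λ·ΔY + cos φ·ΔZ = −(-0.618966)(-0.750319)(-9) − (-0.618966)(0.661076)(-250) + (0.785417)(196) = 55.83 m.
1° of latitude spans πR/180 = 111125 m, so Δφ = 55.83 / 111125 × 3600 = 1.809″.

Δφ = 1.81″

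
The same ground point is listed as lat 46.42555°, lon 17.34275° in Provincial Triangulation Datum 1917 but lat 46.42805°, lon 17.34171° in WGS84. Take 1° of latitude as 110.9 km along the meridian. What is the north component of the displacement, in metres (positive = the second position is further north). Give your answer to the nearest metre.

ΔN = 277 m

Δφ = 46.42805° − 46.42555° = +0.00250°; Δλ = 17.34171° − 17.34275° = -0.00104°.
ΔN = Δφ × 110900 = 277.2 m; ΔE = Δλ × 110900 × cos(46.42555°) = -0.00104 × 110900 × 0.689297 = -79.5 m.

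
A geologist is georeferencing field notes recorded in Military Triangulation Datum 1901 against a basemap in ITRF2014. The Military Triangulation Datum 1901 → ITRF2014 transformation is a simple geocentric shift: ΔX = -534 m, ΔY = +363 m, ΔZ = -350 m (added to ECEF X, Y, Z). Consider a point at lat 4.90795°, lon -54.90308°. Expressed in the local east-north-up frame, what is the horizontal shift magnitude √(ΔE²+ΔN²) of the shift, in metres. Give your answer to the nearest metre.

375 m

At φ = 4.90795°, λ = -54.90308°: sin φ = 0.085555, cos φ = 0.996333, sin λ = -0.818181, cos λ = 0.574961.
ΔE = −sin λ·ΔX + cos λ·ΔY = −(-0.818181)·(-534) + (0.574961)·(363) = -228.20 m.
ΔN = −sin φ cos λ·ΔX − sin φ sin λ·ΔY + cos φ·ΔZ = −(0.085555)(0.574961)(-534) − (0.085555)(-0.818181)(363) + (0.996333)(-350) = -297.04 m.
Horizontal magnitude = √(ΔE² + ΔN²) = √((-228.20)² + (-297.04)²) = 374.57 m.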